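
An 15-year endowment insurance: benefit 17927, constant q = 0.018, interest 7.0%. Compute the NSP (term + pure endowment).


Term component = 2654.8104
Pure endowment = 15_p_x * v^15 * benefit = 0.761504 * 0.362446 * 17927 = 4947.9268
NSP = 7602.7373


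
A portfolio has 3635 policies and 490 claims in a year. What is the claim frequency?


frequency = claims / policies
= 490 / 3635
= 0.1348


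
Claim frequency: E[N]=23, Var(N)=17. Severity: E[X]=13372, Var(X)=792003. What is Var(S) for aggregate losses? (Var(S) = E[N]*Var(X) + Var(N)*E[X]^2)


Var(S) = E[N]*Var(X) + Var(N)*E[X]^2
= 23*792003 + 17*13372^2
= 18216069 + 3039776528
= 3.0580e+09


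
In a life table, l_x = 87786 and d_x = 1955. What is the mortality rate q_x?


q_x = d_x / l_x
= 1955 / 87786
= 0.0223


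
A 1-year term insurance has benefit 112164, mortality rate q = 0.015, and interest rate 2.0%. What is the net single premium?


NSP = benefit * q * v
v = 1/(1+i) = 0.980392
NSP = 112164 * 0.015 * 0.980392
= 1649.4706


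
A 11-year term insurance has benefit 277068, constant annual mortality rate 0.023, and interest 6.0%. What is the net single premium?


NSP = benefit * sum_{k=0}^{n-1} k_p_x * q * v^(k+1)
With constant q=0.023, v=0.943396
Sum = 0.164096
NSP = 277068 * 0.164096
= 45465.8083


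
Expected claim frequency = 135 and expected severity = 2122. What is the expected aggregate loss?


E[S] = E[N] * E[X]
= 135 * 2122
= 286470


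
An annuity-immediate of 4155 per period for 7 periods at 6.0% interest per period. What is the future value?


FV = PMT * ((1+i)^n - 1) / i
= 4155 * ((1.06)^7 - 1) / 0.06
= 4155 * (1.50363 - 1) / 0.06
= 34876.3954


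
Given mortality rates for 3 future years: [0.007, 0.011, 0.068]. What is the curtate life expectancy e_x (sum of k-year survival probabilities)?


e_x = sum_{k=1}^{n} k_p_x
k_p_x values:
  1_p_x = 0.993
  2_p_x = 0.982077
  3_p_x = 0.915296
e_x = 2.8904


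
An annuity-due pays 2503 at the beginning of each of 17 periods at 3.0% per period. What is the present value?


PV_due = PMT * (1-(1+i)^(-n))/i * (1+i)
PV_immediate = 32954.7945
PV_due = 32954.7945 * 1.03
= 33943.4384


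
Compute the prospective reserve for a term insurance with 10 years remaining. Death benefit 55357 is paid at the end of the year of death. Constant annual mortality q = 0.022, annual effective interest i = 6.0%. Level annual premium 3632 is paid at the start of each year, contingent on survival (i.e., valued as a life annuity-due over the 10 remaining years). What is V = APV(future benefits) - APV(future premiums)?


v = 1/(1+i) = 0.943396
APV(future benefits) per unit = sum_{k=0}^{9} k_p_x * q * v^(k+1) = 0.14836
APV(future benefits) = 55357 * 0.14836 = 8212.7466
Life annuity-due factor ä_{x:10} = sum_{k=0}^{9} k_p_x * v^k = 7.148239
APV(future premiums) = 3632 * 7.148239 = 25962.4037
V = 8212.7466 - 25962.4037
= -17749.6572


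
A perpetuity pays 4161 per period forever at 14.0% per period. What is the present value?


PV = PMT / i
= 4161 / 0.14
= 29721.4286


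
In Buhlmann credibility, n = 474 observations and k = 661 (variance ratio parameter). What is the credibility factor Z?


Z = n / (n + k)
= 474 / (474 + 661)
= 474 / 1135
= 0.4176


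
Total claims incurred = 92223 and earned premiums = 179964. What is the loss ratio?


Loss ratio = claims / premiums
= 92223 / 179964
= 0.5125


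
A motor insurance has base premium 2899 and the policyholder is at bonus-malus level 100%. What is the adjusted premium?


adjusted = base * BM_level / 100
= 2899 * 100 / 100
= 2899 * 1.0
= 2899.0


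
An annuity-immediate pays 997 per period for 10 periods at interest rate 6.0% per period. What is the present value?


PV = PMT * (1 - (1+i)^(-n)) / i
= 997 * (1 - (1+0.06)^(-10)) / 0.06
= 997 * (1 - 0.558395) / 0.06
= 997 * 7.360087
= 7338.0068


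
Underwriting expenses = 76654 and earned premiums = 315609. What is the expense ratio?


Expense ratio = expenses / premiums
= 76654 / 315609
= 0.2429


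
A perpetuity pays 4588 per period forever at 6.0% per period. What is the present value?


PV = PMT / i
= 4588 / 0.06
= 76466.6667


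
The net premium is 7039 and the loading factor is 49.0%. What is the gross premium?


Gross = net * (1 + loading)
= 7039 * (1 + 0.49)
= 7039 * 1.49
= 10488.11


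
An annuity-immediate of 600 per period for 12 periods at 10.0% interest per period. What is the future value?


FV = PMT * ((1+i)^n - 1) / i
= 600 * ((1.1)^12 - 1) / 0.1
= 600 * (3.138428 - 1) / 0.1
= 12830.5703


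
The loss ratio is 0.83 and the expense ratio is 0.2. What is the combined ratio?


Combined ratio = loss ratio + expense ratio
= 0.83 + 0.2
= 1.03


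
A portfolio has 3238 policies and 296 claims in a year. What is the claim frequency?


frequency = claims / policies
= 296 / 3238
= 0.0914


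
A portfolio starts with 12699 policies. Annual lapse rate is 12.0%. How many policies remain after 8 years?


remaining = initial * (1 - lapse)^years
= 12699 * (1 - 0.12)^8
= 12699 * 0.359635
= 4566.9988


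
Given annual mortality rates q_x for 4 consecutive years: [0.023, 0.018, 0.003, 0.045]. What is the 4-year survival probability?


p_k = 1 - q_k for each year
Survival = product of (1 - q_k)
= 0.977 * 0.982 * 0.997 * 0.955
= 0.9135


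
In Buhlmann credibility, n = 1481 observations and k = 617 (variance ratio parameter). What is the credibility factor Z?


Z = n / (n + k)
= 1481 / (1481 + 617)
= 1481 / 2098
= 0.7059


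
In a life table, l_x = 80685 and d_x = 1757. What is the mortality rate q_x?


q_x = d_x / l_x
= 1757 / 80685
= 0.0218


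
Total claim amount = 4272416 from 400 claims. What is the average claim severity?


severity = total / number
= 4272416 / 400
= 10681.04


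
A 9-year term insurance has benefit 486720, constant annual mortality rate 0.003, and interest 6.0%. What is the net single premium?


NSP = benefit * sum_{k=0}^{n-1} k_p_x * q * v^(k+1)
With constant q=0.003, v=0.943396
Sum = 0.020185
NSP = 486720 * 0.020185
= 9824.6137


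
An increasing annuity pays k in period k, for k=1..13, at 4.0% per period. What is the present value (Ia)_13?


(Ia)_n = sum_{k=1}^{n} k * v^k, v = 1/(1+i)
v = 0.961538
Sum computed term by term:
(Ia)_13 = 64.4403


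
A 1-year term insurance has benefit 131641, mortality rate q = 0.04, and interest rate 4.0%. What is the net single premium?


NSP = benefit * q * v
v = 1/(1+i) = 0.961538
NSP = 131641 * 0.04 * 0.961538
= 5063.1154


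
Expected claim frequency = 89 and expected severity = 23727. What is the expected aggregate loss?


E[S] = E[N] * E[X]
= 89 * 23727
= 2.1117e+06


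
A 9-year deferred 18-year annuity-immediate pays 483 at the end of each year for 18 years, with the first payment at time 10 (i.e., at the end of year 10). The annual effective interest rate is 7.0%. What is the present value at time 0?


PV at time 9 of the 18-year annuity-immediate:
a_n = 483 * (1-(1+0.07)^(-18))/0.07 = 4858.539
Discount back 9 years to time 0:
PV = 4858.539 * (1+0.07)^(-9)
= 4858.539 * 0.543934
= 2642.7233


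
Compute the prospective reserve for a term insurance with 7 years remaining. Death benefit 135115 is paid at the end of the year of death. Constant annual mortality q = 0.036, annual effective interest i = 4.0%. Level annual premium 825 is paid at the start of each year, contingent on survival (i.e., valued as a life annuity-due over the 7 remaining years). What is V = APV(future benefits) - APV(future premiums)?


v = 1/(1+i) = 0.961538
APV(future benefits) per unit = sum_{k=0}^{6} k_p_x * q * v^(k+1) = 0.195204
APV(future benefits) = 135115 * 0.195204 = 26374.951
Life annuity-due factor ä_{x:7} = sum_{k=0}^{6} k_p_x * v^k = 5.639219
APV(future premiums) = 825 * 5.639219 = 4652.3554
V = 26374.951 - 4652.3554
= 21722.5956


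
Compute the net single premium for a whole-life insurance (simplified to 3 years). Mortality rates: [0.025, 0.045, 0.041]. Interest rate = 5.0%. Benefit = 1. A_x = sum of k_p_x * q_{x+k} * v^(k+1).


v = 0.952381
Year 0: k_p_x=1.0, q=0.025, term=0.02381
Year 1: k_p_x=0.975, q=0.045, term=0.039796
Year 2: k_p_x=0.931125, q=0.041, term=0.032978
A_x = 0.0966


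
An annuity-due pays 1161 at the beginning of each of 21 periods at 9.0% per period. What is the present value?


PV_due = PMT * (1-(1+i)^(-n))/i * (1+i)
PV_immediate = 10788.295
PV_due = 10788.295 * 1.09
= 11759.2415


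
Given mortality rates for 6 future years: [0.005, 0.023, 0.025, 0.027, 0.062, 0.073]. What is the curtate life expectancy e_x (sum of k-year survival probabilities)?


e_x = sum_{k=1}^{n} k_p_x
k_p_x values:
  1_p_x = 0.995
  2_p_x = 0.972115
  3_p_x = 0.947812
  4_p_x = 0.922221
  5_p_x = 0.865043
  6_p_x = 0.801895
e_x = 5.5041


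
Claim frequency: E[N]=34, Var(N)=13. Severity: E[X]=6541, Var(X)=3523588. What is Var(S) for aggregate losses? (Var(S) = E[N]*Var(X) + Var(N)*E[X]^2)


Var(S) = E[N]*Var(X) + Var(N)*E[X]^2
= 34*3523588 + 13*6541^2
= 119801992 + 556200853
= 6.7600e+08


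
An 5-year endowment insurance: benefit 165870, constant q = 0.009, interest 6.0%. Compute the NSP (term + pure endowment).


Term component = 6182.6655
Pure endowment = 5_p_x * v^5 * benefit = 0.955803 * 0.747258 * 165870 = 118469.5642
NSP = 124652.2297


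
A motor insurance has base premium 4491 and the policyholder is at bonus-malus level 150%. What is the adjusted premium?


adjusted = base * BM_level / 100
= 4491 * 150 / 100
= 4491 * 1.5
= 6736.5


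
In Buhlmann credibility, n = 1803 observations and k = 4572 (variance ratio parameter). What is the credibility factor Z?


Z = n / (n + k)
= 1803 / (1803 + 4572)
= 1803 / 6375
= 0.2828


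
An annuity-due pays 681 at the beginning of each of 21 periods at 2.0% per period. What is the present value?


PV_due = PMT * (1-(1+i)^(-n))/i * (1+i)
PV_immediate = 11584.6334
PV_due = 11584.6334 * 1.02
= 11816.3261


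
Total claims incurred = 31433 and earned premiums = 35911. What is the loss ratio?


Loss ratio = claims / premiums
= 31433 / 35911
= 0.8753


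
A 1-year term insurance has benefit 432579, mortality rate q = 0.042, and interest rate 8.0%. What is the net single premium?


NSP = benefit * q * v
v = 1/(1+i) = 0.925926
NSP = 432579 * 0.042 * 0.925926
= 16822.5167


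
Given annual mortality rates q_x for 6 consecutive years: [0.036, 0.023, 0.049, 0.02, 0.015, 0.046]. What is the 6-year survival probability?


p_k = 1 - q_k for each year
Survival = product of (1 - q_k)
= 0.964 * 0.977 * 0.951 * 0.98 * 0.985 * 0.954
= 0.8248


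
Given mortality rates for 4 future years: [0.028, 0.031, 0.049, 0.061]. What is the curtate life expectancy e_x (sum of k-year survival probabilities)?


e_x = sum_{k=1}^{n} k_p_x
k_p_x values:
  1_p_x = 0.972
  2_p_x = 0.941868
  3_p_x = 0.895716
  4_p_x = 0.841078
e_x = 3.6507


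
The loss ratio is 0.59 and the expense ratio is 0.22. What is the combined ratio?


Combined ratio = loss ratio + expense ratio
= 0.59 + 0.22
= 0.81


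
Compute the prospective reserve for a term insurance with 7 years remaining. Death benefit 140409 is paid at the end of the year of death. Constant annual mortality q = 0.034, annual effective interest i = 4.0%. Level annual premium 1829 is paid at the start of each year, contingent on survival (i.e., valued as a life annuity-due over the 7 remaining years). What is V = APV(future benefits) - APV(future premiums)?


v = 1/(1+i) = 0.961538
APV(future benefits) per unit = sum_{k=0}^{6} k_p_x * q * v^(k+1) = 0.185394
APV(future benefits) = 140409 * 0.185394 = 26031.0391
Life annuity-due factor ä_{x:7} = sum_{k=0}^{6} k_p_x * v^k = 5.670887
APV(future premiums) = 1829 * 5.670887 = 10372.052
V = 26031.0391 - 10372.052
= 15658.9871


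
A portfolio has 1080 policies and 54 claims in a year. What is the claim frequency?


frequency = claims / policies
= 54 / 1080
= 0.05


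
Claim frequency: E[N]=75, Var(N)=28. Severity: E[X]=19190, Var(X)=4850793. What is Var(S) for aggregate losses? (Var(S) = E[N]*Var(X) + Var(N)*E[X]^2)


Var(S) = E[N]*Var(X) + Var(N)*E[X]^2
= 75*4850793 + 28*19190^2
= 363809475 + 10311170800
= 1.0675e+10


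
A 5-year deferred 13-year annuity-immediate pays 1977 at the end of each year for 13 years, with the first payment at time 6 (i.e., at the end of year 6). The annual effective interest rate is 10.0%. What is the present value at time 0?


PV at time 5 of the 13-year annuity-immediate:
a_n = 1977 * (1-(1+0.1)^(-13))/0.1 = 14043.3352
Discount back 5 years to time 0:
PV = 14043.3352 * (1+0.1)^(-5)
= 14043.3352 * 0.620921
= 8719.8063


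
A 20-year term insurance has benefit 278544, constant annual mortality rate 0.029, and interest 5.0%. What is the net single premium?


NSP = benefit * sum_{k=0}^{n-1} k_p_x * q * v^(k+1)
With constant q=0.029, v=0.952381
Sum = 0.290287
NSP = 278544 * 0.290287
= 80857.7409


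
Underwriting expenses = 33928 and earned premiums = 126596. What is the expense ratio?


Expense ratio = expenses / premiums
= 33928 / 126596
= 0.268


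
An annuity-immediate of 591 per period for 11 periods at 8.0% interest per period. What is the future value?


FV = PMT * ((1+i)^n - 1) / i
= 591 * ((1.08)^11 - 1) / 0.08
= 591 * (2.331639 - 1) / 0.08
= 9837.4831


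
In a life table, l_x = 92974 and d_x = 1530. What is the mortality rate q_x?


q_x = d_x / l_x
= 1530 / 92974
= 0.0165


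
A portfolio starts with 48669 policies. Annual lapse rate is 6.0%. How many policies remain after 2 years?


remaining = initial * (1 - lapse)^years
= 48669 * (1 - 0.06)^2
= 48669 * 0.8836
= 43003.9284


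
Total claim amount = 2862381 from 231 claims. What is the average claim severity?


severity = total / number
= 2862381 / 231
= 12391.2597


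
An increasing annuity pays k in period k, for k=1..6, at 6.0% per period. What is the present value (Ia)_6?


(Ia)_n = sum_{k=1}^{n} k * v^k, v = 1/(1+i)
v = 0.943396
Sum computed term by term:
(Ia)_6 = 16.3767


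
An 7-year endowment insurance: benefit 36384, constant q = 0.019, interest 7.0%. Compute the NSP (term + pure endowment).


Term component = 3538.0498
Pure endowment = 7_p_x * v^7 * benefit = 0.874345 * 0.62275 * 36384 = 19811.0298
NSP = 23349.0796


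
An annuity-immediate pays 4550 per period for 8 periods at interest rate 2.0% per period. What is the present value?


PV = PMT * (1 - (1+i)^(-n)) / i
= 4550 * (1 - (1+0.02)^(-8)) / 0.02
= 4550 * (1 - 0.85349) / 0.02
= 4550 * 7.325481
= 33330.9406


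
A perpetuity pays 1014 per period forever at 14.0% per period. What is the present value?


PV = PMT / i
= 1014 / 0.14
= 7242.8571


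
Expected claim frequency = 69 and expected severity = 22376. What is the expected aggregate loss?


E[S] = E[N] * E[X]
= 69 * 22376
= 1.5439e+06


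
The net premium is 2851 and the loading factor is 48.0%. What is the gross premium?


Gross = net * (1 + loading)
= 2851 * (1 + 0.48)
= 2851 * 1.48
= 4219.48


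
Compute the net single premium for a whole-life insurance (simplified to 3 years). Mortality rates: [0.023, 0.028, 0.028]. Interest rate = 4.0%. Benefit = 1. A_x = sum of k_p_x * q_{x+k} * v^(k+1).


v = 0.961538
Year 0: k_p_x=1.0, q=0.023, term=0.022115
Year 1: k_p_x=0.977, q=0.028, term=0.025292
Year 2: k_p_x=0.949644, q=0.028, term=0.023638
A_x = 0.071


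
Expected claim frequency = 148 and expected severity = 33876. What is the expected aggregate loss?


E[S] = E[N] * E[X]
= 148 * 33876
= 5.0136e+06


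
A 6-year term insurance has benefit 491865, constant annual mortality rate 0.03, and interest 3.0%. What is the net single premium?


NSP = benefit * sum_{k=0}^{n-1} k_p_x * q * v^(k+1)
With constant q=0.03, v=0.970874
Sum = 0.1512
NSP = 491865 * 0.1512
= 74369.7567


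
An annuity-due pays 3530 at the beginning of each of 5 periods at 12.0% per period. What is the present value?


PV_due = PMT * (1-(1+i)^(-n))/i * (1+i)
PV_immediate = 12724.86
PV_due = 12724.86 * 1.12
= 14251.8432


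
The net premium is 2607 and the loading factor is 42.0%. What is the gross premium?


Gross = net * (1 + loading)
= 2607 * (1 + 0.42)
= 2607 * 1.42
= 3701.94


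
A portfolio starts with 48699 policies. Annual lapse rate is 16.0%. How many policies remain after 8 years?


remaining = initial * (1 - lapse)^years
= 48699 * (1 - 0.16)^8
= 48699 * 0.247876
= 12071.308


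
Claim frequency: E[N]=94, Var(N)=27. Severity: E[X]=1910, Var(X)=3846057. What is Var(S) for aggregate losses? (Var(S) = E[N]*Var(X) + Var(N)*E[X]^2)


Var(S) = E[N]*Var(X) + Var(N)*E[X]^2
= 94*3846057 + 27*1910^2
= 361529358 + 98498700
= 4.6003e+08


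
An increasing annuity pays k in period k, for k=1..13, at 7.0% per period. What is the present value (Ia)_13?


(Ia)_n = sum_{k=1}^{n} k * v^k, v = 1/(1+i)
v = 0.934579
Sum computed term by term:
(Ia)_13 = 50.6878


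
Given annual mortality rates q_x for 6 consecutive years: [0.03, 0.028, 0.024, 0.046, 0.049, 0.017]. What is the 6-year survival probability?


p_k = 1 - q_k for each year
Survival = product of (1 - q_k)
= 0.97 * 0.972 * 0.976 * 0.954 * 0.951 * 0.983
= 0.8207


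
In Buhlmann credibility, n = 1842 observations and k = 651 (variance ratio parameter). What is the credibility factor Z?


Z = n / (n + k)
= 1842 / (1842 + 651)
= 1842 / 2493
= 0.7389


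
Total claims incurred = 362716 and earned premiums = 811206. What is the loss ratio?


Loss ratio = claims / premiums
= 362716 / 811206
= 0.4471


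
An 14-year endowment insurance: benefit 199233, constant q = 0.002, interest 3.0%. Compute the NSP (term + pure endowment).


Term component = 4447.3134
Pure endowment = 14_p_x * v^14 * benefit = 0.972361 * 0.661118 * 199233 = 128075.9856
NSP = 132523.299


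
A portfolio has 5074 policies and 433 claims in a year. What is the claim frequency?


frequency = claims / policies
= 433 / 5074
= 0.0853


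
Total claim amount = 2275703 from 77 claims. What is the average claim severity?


severity = total / number
= 2275703 / 77
= 29554.5844


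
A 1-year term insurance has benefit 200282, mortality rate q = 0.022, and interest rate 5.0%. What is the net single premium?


NSP = benefit * q * v
v = 1/(1+i) = 0.952381
NSP = 200282 * 0.022 * 0.952381
= 4196.3848


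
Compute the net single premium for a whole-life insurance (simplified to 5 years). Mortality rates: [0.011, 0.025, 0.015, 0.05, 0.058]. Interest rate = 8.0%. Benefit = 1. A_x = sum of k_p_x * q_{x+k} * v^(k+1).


v = 0.925926
Year 0: k_p_x=1.0, q=0.011, term=0.010185
Year 1: k_p_x=0.989, q=0.025, term=0.021198
Year 2: k_p_x=0.964275, q=0.015, term=0.011482
Year 3: k_p_x=0.949811, q=0.05, term=0.034907
Year 4: k_p_x=0.90232, q=0.058, term=0.035618
A_x = 0.1134


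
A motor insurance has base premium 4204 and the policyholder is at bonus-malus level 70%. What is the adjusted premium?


adjusted = base * BM_level / 100
= 4204 * 70 / 100
= 4204 * 0.7
= 2942.8


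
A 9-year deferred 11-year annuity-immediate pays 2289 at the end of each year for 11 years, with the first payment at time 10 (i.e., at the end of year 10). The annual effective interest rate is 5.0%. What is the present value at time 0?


PV at time 9 of the 11-year annuity-immediate:
a_n = 2289 * (1-(1+0.05)^(-11))/0.05 = 19013.3821
Discount back 9 years to time 0:
PV = 19013.3821 * (1+0.05)^(-9)
= 19013.3821 * 0.644609
= 12256.1957


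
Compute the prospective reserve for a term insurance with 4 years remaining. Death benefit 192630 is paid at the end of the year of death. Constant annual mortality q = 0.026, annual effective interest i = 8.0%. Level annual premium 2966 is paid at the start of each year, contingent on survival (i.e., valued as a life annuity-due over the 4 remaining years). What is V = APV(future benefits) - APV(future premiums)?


v = 1/(1+i) = 0.925926
APV(future benefits) per unit = sum_{k=0}^{3} k_p_x * q * v^(k+1) = 0.083024
APV(future benefits) = 192630 * 0.083024 = 15992.9532
Life annuity-due factor ä_{x:4} = sum_{k=0}^{3} k_p_x * v^k = 3.448698
APV(future premiums) = 2966 * 3.448698 = 10228.8379
V = 15992.9532 - 10228.8379
= 5764.1153


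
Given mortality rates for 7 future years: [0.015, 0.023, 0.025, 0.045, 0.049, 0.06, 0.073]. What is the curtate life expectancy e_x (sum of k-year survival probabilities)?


e_x = sum_{k=1}^{n} k_p_x
k_p_x values:
  1_p_x = 0.985
  2_p_x = 0.962345
  3_p_x = 0.938286
  4_p_x = 0.896063
  5_p_x = 0.852156
  6_p_x = 0.801027
  7_p_x = 0.742552
e_x = 6.1774


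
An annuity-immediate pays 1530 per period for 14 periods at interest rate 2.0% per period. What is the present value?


PV = PMT * (1 - (1+i)^(-n)) / i
= 1530 * (1 - (1+0.02)^(-14)) / 0.02
= 1530 * (1 - 0.757875) / 0.02
= 1530 * 12.106249
= 18522.5606


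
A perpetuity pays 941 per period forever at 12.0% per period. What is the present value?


PV = PMT / i
= 941 / 0.12
= 7841.6667


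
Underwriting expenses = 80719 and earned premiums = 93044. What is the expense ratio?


Expense ratio = expenses / premiums
= 80719 / 93044
= 0.8675


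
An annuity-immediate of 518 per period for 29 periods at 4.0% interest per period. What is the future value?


FV = PMT * ((1+i)^n - 1) / i
= 518 * ((1.04)^29 - 1) / 0.04
= 518 * (3.118651 - 1) / 0.04
= 27436.5363


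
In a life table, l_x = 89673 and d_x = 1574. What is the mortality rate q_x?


q_x = d_x / l_x
= 1574 / 89673
= 0.0176


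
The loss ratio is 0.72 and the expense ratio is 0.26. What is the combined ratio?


Combined ratio = loss ratio + expense ratio
= 0.72 + 0.26
= 0.98


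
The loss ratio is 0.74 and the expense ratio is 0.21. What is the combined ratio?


Combined ratio = loss ratio + expense ratio
= 0.74 + 0.21
= 0.95


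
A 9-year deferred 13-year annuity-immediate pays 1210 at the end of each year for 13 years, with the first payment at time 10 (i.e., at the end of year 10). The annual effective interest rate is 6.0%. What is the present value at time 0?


PV at time 9 of the 13-year annuity-immediate:
a_n = 1210 * (1-(1+0.06)^(-13))/0.06 = 10711.7464
Discount back 9 years to time 0:
PV = 10711.7464 * (1+0.06)^(-9)
= 10711.7464 * 0.591898
= 6340.2662


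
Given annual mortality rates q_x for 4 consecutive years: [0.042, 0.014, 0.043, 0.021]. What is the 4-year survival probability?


p_k = 1 - q_k for each year
Survival = product of (1 - q_k)
= 0.958 * 0.986 * 0.957 * 0.979
= 0.885


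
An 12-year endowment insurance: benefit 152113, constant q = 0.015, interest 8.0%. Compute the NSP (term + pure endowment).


Term component = 16062.0452
Pure endowment = 12_p_x * v^12 * benefit = 0.834132 * 0.397114 * 152113 = 50386.7135
NSP = 66448.7587


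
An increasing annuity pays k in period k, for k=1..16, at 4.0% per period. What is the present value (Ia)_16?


(Ia)_n = sum_{k=1}^{n} k * v^k, v = 1/(1+i)
v = 0.961538
Sum computed term by term:
(Ia)_16 = 89.3964


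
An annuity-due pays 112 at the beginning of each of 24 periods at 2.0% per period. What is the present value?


PV_due = PMT * (1-(1+i)^(-n))/i * (1+i)
PV_immediate = 2118.3597
PV_due = 2118.3597 * 1.02
= 2160.7269


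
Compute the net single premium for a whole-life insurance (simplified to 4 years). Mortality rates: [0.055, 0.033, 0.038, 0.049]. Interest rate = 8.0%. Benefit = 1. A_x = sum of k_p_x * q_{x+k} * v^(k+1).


v = 0.925926
Year 0: k_p_x=1.0, q=0.055, term=0.050926
Year 1: k_p_x=0.945, q=0.033, term=0.026736
Year 2: k_p_x=0.913815, q=0.038, term=0.027566
Year 3: k_p_x=0.87909, q=0.049, term=0.031662
A_x = 0.1369


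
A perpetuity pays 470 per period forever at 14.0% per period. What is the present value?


PV = PMT / i
= 470 / 0.14
= 3357.1429


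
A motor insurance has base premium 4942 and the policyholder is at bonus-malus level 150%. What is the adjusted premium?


adjusted = base * BM_level / 100
= 4942 * 150 / 100
= 4942 * 1.5
= 7413.0


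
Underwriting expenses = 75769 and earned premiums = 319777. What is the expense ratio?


Expense ratio = expenses / premiums
= 75769 / 319777
= 0.2369


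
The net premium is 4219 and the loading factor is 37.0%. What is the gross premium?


Gross = net * (1 + loading)
= 4219 * (1 + 0.37)
= 4219 * 1.37
= 5780.03


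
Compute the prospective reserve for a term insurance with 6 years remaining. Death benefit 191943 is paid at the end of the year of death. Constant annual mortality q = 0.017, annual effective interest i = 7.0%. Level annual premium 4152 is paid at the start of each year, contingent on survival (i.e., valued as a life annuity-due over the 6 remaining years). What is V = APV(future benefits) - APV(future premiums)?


v = 1/(1+i) = 0.934579
APV(future benefits) per unit = sum_{k=0}^{5} k_p_x * q * v^(k+1) = 0.077927
APV(future benefits) = 191943 * 0.077927 = 14957.4616
Life annuity-due factor ä_{x:6} = sum_{k=0}^{5} k_p_x * v^k = 4.904791
APV(future premiums) = 4152 * 4.904791 = 20364.6908
V = 14957.4616 - 20364.6908
= -5407.2292


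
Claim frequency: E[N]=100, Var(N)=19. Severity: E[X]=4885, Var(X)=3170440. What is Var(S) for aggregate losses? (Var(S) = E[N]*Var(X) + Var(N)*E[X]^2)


Var(S) = E[N]*Var(X) + Var(N)*E[X]^2
= 100*3170440 + 19*4885^2
= 317044000 + 453401275
= 7.7045e+08


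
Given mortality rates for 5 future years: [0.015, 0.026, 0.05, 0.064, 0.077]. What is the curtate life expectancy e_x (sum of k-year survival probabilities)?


e_x = sum_{k=1}^{n} k_p_x
k_p_x values:
  1_p_x = 0.985
  2_p_x = 0.95939
  3_p_x = 0.91142
  4_p_x = 0.85309
  5_p_x = 0.787402
e_x = 4.4963


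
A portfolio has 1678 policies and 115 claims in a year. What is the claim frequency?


frequency = claims / policies
= 115 / 1678
= 0.0685


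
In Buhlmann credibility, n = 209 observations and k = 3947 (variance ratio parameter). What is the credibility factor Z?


Z = n / (n + k)
= 209 / (209 + 3947)
= 209 / 4156
= 0.0503


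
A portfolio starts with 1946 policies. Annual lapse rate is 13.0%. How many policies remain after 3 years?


remaining = initial * (1 - lapse)^years
= 1946 * (1 - 0.13)^3
= 1946 * 0.658503
= 1281.4468


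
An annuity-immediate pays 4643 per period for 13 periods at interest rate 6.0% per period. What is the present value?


PV = PMT * (1 - (1+i)^(-n)) / i
= 4643 * (1 - (1+0.06)^(-13)) / 0.06
= 4643 * (1 - 0.468839) / 0.06
= 4643 * 8.852683
= 41103.007


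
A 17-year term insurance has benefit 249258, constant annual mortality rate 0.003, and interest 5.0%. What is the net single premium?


NSP = benefit * sum_{k=0}^{n-1} k_p_x * q * v^(k+1)
With constant q=0.003, v=0.952381
Sum = 0.033137
NSP = 249258 * 0.033137
= 8259.7754


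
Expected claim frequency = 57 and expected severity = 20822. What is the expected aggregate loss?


E[S] = E[N] * E[X]
= 57 * 20822
= 1.1869e+06


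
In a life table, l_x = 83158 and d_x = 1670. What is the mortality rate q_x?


q_x = d_x / l_x
= 1670 / 83158
= 0.0201


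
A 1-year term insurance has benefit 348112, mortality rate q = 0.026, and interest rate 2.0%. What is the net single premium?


NSP = benefit * q * v
v = 1/(1+i) = 0.980392
NSP = 348112 * 0.026 * 0.980392
= 8873.4431


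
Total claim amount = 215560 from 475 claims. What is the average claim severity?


severity = total / number
= 215560 / 475
= 453.8105


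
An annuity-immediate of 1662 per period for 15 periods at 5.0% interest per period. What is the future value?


FV = PMT * ((1+i)^n - 1) / i
= 1662 * ((1.05)^15 - 1) / 0.05
= 1662 * (2.078928 - 1) / 0.05
= 35863.5727


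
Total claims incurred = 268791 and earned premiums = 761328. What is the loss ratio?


Loss ratio = claims / premiums
= 268791 / 761328
= 0.3531


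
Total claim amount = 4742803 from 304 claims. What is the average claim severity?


severity = total / number
= 4742803 / 304
= 15601.3257


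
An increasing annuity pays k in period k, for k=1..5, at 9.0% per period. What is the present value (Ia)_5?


(Ia)_n = sum_{k=1}^{n} k * v^k, v = 1/(1+i)
v = 0.917431
Sum computed term by term:
(Ia)_5 = 11.0007


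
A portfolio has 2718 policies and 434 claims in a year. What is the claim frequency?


frequency = claims / policies
= 434 / 2718
= 0.1597


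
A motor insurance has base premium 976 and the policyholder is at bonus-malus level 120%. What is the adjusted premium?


adjusted = base * BM_level / 100
= 976 * 120 / 100
= 976 * 1.2
= 1171.2


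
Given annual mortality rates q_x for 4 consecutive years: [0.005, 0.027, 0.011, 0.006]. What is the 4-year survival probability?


p_k = 1 - q_k for each year
Survival = product of (1 - q_k)
= 0.995 * 0.973 * 0.989 * 0.994
= 0.9517


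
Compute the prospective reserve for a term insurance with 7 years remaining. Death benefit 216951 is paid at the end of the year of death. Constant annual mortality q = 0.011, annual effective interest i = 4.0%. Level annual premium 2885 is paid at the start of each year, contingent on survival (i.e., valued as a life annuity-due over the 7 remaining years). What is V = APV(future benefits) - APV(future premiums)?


v = 1/(1+i) = 0.961538
APV(future benefits) per unit = sum_{k=0}^{6} k_p_x * q * v^(k+1) = 0.063994
APV(future benefits) = 216951 * 0.063994 = 13883.5841
Life annuity-due factor ä_{x:7} = sum_{k=0}^{6} k_p_x * v^k = 6.050351
APV(future premiums) = 2885 * 6.050351 = 17455.2636
V = 13883.5841 - 17455.2636
= -3571.6795


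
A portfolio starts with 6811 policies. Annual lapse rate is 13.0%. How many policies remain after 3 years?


remaining = initial * (1 - lapse)^years
= 6811 * (1 - 0.13)^3
= 6811 * 0.658503
= 4485.0639


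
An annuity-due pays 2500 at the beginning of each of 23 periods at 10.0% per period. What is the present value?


PV_due = PMT * (1-(1+i)^(-n))/i * (1+i)
PV_immediate = 22208.0461
PV_due = 22208.0461 * 1.1
= 24428.8507


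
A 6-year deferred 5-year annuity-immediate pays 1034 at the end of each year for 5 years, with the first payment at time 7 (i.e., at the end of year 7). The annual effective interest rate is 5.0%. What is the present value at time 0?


PV at time 6 of the 5-year annuity-immediate:
a_n = 1034 * (1-(1+0.05)^(-5))/0.05 = 4476.6789
Discount back 6 years to time 0:
PV = 4476.6789 * (1+0.05)^(-6)
= 4476.6789 * 0.746215
= 3340.5667


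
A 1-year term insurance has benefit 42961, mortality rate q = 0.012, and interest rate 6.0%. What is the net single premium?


NSP = benefit * q * v
v = 1/(1+i) = 0.943396
NSP = 42961 * 0.012 * 0.943396
= 486.3509


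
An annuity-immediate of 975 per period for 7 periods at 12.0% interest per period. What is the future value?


FV = PMT * ((1+i)^n - 1) / i
= 975 * ((1.12)^7 - 1) / 0.12
= 975 * (2.210681 - 1) / 0.12
= 9836.7864


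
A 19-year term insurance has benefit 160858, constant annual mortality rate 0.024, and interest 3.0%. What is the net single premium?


NSP = benefit * sum_{k=0}^{n-1} k_p_x * q * v^(k+1)
With constant q=0.024, v=0.970874
Sum = 0.284689
NSP = 160858 * 0.284689
= 45794.4392


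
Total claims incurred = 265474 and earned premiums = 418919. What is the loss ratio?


Loss ratio = claims / premiums
= 265474 / 418919
= 0.6337


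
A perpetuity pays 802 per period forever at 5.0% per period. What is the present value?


PV = PMT / i
= 802 / 0.05
= 16040.0


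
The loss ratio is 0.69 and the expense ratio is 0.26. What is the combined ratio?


Combined ratio = loss ratio + expense ratio
= 0.69 + 0.26
= 0.95


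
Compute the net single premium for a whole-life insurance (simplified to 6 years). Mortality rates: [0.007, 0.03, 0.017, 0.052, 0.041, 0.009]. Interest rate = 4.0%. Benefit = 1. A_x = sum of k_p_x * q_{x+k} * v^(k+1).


v = 0.961538
Year 0: k_p_x=1.0, q=0.007, term=0.006731
Year 1: k_p_x=0.993, q=0.03, term=0.027543
Year 2: k_p_x=0.96321, q=0.017, term=0.014557
Year 3: k_p_x=0.946835, q=0.052, term=0.042087
Year 4: k_p_x=0.8976, q=0.041, term=0.030248
Year 5: k_p_x=0.860798, q=0.009, term=0.006123
A_x = 0.1273


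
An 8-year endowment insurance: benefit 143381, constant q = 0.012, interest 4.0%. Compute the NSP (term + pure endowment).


Term component = 11136.7189
Pure endowment = 8_p_x * v^8 * benefit = 0.907937 * 0.73069 * 143381 = 95121.8849
NSP = 106258.6037


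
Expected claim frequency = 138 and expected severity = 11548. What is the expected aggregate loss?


E[S] = E[N] * E[X]
= 138 * 11548
= 1.5936e+06


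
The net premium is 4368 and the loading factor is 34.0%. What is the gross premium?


Gross = net * (1 + loading)
= 4368 * (1 + 0.34)
= 4368 * 1.34
= 5853.12


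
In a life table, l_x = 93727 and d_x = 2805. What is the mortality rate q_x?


q_x = d_x / l_x
= 2805 / 93727
= 0.0299


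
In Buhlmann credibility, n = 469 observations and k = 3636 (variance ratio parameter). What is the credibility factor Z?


Z = n / (n + k)
= 469 / (469 + 3636)
= 469 / 4105
= 0.1143


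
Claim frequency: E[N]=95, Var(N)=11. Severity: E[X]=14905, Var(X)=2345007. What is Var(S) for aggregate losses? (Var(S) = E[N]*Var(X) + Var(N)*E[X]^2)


Var(S) = E[N]*Var(X) + Var(N)*E[X]^2
= 95*2345007 + 11*14905^2
= 222775665 + 2443749275
= 2.6665e+09


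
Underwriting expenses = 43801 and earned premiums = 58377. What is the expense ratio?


Expense ratio = expenses / premiums
= 43801 / 58377
= 0.7503


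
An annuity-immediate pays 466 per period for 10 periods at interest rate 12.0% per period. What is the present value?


PV = PMT * (1 - (1+i)^(-n)) / i
= 466 * (1 - (1+0.12)^(-10)) / 0.12
= 466 * (1 - 0.321973) / 0.12
= 466 * 5.650223
= 2633.0039


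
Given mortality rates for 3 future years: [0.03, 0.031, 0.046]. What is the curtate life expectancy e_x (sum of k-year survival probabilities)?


e_x = sum_{k=1}^{n} k_p_x
k_p_x values:
  1_p_x = 0.97
  2_p_x = 0.93993
  3_p_x = 0.896693
e_x = 2.8066


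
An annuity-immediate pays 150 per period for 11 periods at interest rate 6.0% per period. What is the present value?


PV = PMT * (1 - (1+i)^(-n)) / i
= 150 * (1 - (1+0.06)^(-11)) / 0.06
= 150 * (1 - 0.526788) / 0.06
= 150 * 7.886875
= 1183.0312


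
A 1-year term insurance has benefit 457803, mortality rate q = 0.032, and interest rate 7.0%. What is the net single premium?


NSP = benefit * q * v
v = 1/(1+i) = 0.934579
NSP = 457803 * 0.032 * 0.934579
= 13691.3047


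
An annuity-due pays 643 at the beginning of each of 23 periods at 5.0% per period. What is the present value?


PV_due = PMT * (1-(1+i)^(-n))/i * (1+i)
PV_immediate = 8673.153
PV_due = 8673.153 * 1.05
= 9106.8107


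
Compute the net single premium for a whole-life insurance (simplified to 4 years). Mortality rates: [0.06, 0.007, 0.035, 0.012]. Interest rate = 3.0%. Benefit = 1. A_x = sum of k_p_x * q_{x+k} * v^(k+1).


v = 0.970874
Year 0: k_p_x=1.0, q=0.06, term=0.058252
Year 1: k_p_x=0.94, q=0.007, term=0.006202
Year 2: k_p_x=0.93342, q=0.035, term=0.029897
Year 3: k_p_x=0.90075, q=0.012, term=0.009604
A_x = 0.104


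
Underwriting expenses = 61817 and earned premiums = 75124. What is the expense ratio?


Expense ratio = expenses / premiums
= 61817 / 75124
= 0.8229


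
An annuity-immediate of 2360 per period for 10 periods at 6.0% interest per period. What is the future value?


FV = PMT * ((1+i)^n - 1) / i
= 2360 * ((1.06)^10 - 1) / 0.06
= 2360 * (1.790848 - 1) / 0.06
= 31106.6761


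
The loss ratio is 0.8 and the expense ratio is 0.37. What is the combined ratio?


Combined ratio = loss ratio + expense ratio
= 0.8 + 0.37
= 1.17


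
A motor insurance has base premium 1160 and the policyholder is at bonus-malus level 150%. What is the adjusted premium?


adjusted = base * BM_level / 100
= 1160 * 150 / 100
= 1160 * 1.5
= 1740.0


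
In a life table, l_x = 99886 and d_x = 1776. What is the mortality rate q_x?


q_x = d_x / l_x
= 1776 / 99886
= 0.0178


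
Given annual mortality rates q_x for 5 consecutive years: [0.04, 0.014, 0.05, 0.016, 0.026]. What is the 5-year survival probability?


p_k = 1 - q_k for each year
Survival = product of (1 - q_k)
= 0.96 * 0.986 * 0.95 * 0.984 * 0.974
= 0.8618


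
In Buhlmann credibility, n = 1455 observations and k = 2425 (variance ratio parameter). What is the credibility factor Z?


Z = n / (n + k)
= 1455 / (1455 + 2425)
= 1455 / 3880
= 0.375


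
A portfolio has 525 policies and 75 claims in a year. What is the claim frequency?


frequency = claims / policies
= 75 / 525
= 0.1429


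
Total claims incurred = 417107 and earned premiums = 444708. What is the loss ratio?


Loss ratio = claims / premiums
= 417107 / 444708
= 0.9379


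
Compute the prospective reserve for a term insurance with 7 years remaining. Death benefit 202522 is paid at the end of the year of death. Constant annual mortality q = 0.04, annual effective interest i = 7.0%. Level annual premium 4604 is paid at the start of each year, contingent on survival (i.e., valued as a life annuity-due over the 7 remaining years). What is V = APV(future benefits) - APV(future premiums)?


v = 1/(1+i) = 0.934579
APV(future benefits) per unit = sum_{k=0}^{6} k_p_x * q * v^(k+1) = 0.193468
APV(future benefits) = 202522 * 0.193468 = 39181.473
Life annuity-due factor ä_{x:7} = sum_{k=0}^{6} k_p_x * v^k = 5.175262
APV(future premiums) = 4604 * 5.175262 = 23826.9061
V = 39181.473 - 23826.9061
= 15354.567


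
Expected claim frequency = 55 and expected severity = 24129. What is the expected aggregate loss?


E[S] = E[N] * E[X]
= 55 * 24129
= 1.3271e+06


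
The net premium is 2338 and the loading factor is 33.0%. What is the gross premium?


Gross = net * (1 + loading)
= 2338 * (1 + 0.33)
= 2338 * 1.33
= 3109.54


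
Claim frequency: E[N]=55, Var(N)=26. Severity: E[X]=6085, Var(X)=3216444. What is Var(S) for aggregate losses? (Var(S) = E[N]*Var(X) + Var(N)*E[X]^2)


Var(S) = E[N]*Var(X) + Var(N)*E[X]^2
= 55*3216444 + 26*6085^2
= 176904420 + 962707850
= 1.1396e+09


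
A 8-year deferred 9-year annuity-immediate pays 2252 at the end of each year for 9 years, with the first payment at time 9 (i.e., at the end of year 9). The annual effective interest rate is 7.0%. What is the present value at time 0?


PV at time 8 of the 9-year annuity-immediate:
a_n = 2252 * (1-(1+0.07)^(-9))/0.07 = 14672.303
Discount back 8 years to time 0:
PV = 14672.303 * (1+0.07)^(-8)
= 14672.303 * 0.582009
= 8539.4139


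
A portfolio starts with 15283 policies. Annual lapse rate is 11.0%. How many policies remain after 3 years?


remaining = initial * (1 - lapse)^years
= 15283 * (1 - 0.11)^3
= 15283 * 0.704969
= 10774.0412


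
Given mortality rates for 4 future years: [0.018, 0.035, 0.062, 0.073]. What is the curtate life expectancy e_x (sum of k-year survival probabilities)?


e_x = sum_{k=1}^{n} k_p_x
k_p_x values:
  1_p_x = 0.982
  2_p_x = 0.94763
  3_p_x = 0.888877
  4_p_x = 0.823989
e_x = 3.6425


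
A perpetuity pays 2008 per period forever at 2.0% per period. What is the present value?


PV = PMT / i
= 2008 / 0.02
= 100400.0


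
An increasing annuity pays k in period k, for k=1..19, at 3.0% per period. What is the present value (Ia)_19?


(Ia)_n = sum_{k=1}^{n} k * v^k, v = 1/(1+i)
v = 0.970874
Sum computed term by term:
(Ia)_19 = 130.6026


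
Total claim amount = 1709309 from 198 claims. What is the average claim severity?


severity = total / number
= 1709309 / 198
= 8632.8737


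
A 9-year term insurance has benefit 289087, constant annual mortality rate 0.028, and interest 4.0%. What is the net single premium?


NSP = benefit * sum_{k=0}^{n-1} k_p_x * q * v^(k+1)
With constant q=0.028, v=0.961538
Sum = 0.187714
NSP = 289087 * 0.187714
= 54265.8065
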